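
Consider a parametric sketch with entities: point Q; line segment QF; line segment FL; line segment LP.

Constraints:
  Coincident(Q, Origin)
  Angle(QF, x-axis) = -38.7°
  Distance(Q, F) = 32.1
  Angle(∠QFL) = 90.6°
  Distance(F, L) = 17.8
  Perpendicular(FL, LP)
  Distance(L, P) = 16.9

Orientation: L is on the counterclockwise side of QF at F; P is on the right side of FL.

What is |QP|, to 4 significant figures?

52.25

∠QFL = 90.6°, so FL runs at -38.7° + (180° − 90.6°) = 50.70° from the x-axis; with |FL| = 17.8, L = F + 17.8·(cos 50.70°, sin 50.70°) = (36.33, -6.296). FL ⟂ LP; with |LP| = 16.9 on the right of FL, P = L + 16.9·(0.7738, -0.6334) = (49.40, -17.00). Then |QP| = |P − Q| = 52.25.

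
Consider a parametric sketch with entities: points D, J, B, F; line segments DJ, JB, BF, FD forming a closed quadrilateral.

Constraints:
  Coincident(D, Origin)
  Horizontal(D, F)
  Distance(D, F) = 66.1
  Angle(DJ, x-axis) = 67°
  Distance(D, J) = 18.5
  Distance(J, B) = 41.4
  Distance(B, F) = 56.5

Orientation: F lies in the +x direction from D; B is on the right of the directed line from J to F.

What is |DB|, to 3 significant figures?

27.9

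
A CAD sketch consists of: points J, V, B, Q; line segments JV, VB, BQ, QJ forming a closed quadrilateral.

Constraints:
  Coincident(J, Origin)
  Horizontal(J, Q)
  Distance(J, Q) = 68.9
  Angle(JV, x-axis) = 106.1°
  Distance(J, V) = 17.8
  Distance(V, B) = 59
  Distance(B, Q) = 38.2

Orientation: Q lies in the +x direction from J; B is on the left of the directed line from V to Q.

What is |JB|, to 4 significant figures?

61.80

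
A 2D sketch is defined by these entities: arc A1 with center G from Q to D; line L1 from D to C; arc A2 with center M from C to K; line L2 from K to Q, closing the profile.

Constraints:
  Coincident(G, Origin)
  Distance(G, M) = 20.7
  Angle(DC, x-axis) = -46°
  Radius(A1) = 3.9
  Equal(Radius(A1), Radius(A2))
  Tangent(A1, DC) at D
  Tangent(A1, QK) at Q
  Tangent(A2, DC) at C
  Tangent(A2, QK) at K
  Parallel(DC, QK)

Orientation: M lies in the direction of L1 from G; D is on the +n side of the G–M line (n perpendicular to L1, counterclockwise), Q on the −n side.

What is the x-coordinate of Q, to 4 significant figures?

-2.805

The slot axis is L1's direction at -46.0°, so u = (cos -46.0°, sin -46.0°) = (0.6947, -0.7193) and n = (−sin -46.0°, cos -46.0°) = (0.7193, 0.6947). G is at the origin and M lies 20.7 along u from G, so M = 20.7·u = (14.38, -14.89). Tangency of A1 to both parallel lines with radius 3.9 puts D and Q at G ± 3.9·n: D = (2.805, 2.709), Q = (-2.805, -2.709). So Q.x = -2.805.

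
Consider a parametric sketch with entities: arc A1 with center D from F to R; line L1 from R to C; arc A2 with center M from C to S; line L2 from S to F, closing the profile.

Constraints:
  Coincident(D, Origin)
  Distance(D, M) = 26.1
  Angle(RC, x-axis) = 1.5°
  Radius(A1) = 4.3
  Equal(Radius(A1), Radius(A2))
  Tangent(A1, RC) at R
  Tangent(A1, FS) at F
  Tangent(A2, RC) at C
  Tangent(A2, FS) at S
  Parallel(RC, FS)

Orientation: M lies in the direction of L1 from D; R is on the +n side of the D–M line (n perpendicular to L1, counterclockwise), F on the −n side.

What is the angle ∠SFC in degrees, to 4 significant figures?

18.24°

The slot axis is L1's direction at 1.5°, so u = (cos 1.5°, sin 1.5°) = (0.9997, 0.02618) and n = (−sin 1.5°, cos 1.5°) = (-0.02618, 0.9997). D is at the origin and M lies 26.1 along u from D, so M = 26.1·u = (26.09, 0.6832). Tangency of A1 to both parallel lines with radius 4.3 puts R and F at D ± 4.3·n: R = (-0.1126, 4.299), F = (0.1126, -4.299). Equal radii place C and S the same way about M: C = M + 4.3·n = (25.98, 4.982), S = M − 4.3·n = (26.20, -3.615). Then cos ∠SFC = FS·FC / (|FS||FC|), giving 18.24°.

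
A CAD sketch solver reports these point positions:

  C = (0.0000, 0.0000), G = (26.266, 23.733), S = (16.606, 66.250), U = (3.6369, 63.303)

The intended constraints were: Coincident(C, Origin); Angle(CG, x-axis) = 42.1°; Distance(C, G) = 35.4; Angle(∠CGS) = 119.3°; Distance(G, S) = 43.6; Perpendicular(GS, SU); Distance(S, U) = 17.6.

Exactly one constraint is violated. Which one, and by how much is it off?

Distance(S, U) = 17.6 — off by 4.30.

C = (0.00, 0.00) ✓; CG at 42.10° ✓; |CG| = 35.40 ✓; ∠CGS = 119.3° ✓; |GS| = 43.60 ✓; ∠(GS, SU) = 90.00° ✓; |SU| = 13.30 ✗.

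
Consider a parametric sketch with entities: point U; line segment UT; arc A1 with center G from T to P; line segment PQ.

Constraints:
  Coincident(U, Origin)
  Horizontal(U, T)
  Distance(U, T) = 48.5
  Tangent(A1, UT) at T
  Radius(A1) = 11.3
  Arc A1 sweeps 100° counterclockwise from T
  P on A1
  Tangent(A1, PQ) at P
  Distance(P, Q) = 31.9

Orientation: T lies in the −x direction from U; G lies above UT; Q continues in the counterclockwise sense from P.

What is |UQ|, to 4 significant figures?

61.95

U is at the origin; U and T share the same y with |UT| = 48.5 and T on the −x side, so T = (-48.50, 0.000). Since A1 is tangent to UT there, GT ⟂ UT, so G = T + (0, 11.3) = (-48.50, 11.30). On A1, T sits at bearing -90° from G; a 100° counterclockwise sweep puts P at bearing 10°, so P = G + 11.3·(cos 10°, sin 10°) = (-37.37, 13.26). Tangency of A1 to PQ means the radius GP is perpendicular to PQ, so PQ runs along (−sin 10°, cos 10°); with |PQ| = 31.9, Q = (-42.91, 44.68). Then |UQ| = |Q − U| = 61.95.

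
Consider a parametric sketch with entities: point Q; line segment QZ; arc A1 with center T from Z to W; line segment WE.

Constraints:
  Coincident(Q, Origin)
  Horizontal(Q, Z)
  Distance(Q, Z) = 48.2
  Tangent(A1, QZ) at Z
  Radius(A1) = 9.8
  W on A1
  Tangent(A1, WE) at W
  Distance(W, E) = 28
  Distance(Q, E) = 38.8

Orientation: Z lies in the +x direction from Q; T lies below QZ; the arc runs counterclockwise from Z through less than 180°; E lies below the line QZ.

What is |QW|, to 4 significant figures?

40.02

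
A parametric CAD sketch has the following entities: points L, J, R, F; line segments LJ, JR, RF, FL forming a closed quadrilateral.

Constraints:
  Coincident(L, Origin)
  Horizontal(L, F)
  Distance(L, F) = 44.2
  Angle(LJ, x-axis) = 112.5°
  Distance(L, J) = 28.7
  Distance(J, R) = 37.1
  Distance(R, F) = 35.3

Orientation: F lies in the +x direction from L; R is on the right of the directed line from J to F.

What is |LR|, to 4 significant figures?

10.29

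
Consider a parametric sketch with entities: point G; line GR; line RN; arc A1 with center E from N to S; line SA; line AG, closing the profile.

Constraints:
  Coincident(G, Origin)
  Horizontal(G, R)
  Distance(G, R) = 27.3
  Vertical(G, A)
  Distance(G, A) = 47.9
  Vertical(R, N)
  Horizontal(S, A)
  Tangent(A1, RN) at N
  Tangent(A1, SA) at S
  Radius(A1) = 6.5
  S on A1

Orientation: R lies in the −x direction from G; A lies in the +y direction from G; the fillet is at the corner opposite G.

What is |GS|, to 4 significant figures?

52.22

The virtual corner opposite G is at (-27.30, 47.90). Tangency of A1 to RN means the radius EN is perpendicular to RN and since A1 is tangent to SA there, ES ⟂ SA, with radius 6.5, so the center E sits 6.5 in from both sides at E = (-20.80, 41.40). That places the tangent points at N = (-27.30, 41.40) on RN and S = (-20.80, 47.90) on SA. Then |GS| = |S − G| = 52.22.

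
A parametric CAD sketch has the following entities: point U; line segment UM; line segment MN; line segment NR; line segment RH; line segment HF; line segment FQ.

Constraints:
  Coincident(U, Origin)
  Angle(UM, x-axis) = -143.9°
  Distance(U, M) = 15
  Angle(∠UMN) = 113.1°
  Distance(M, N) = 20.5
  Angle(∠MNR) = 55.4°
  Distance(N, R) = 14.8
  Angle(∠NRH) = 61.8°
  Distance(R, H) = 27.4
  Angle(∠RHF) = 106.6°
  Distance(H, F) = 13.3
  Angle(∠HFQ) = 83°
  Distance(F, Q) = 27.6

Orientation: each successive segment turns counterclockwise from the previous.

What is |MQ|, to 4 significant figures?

25.71

∠RHF = 106.6° gives HF at -120.8° from the x-axis; with |HF| = 13.3, F = (-30.90, -22.59). ∠HFQ = 83.0° gives FQ at -23.80° from the x-axis; with |FQ| = 27.6, Q = (-5.649, -33.72). Then |MQ| = |Q − M| = 25.71.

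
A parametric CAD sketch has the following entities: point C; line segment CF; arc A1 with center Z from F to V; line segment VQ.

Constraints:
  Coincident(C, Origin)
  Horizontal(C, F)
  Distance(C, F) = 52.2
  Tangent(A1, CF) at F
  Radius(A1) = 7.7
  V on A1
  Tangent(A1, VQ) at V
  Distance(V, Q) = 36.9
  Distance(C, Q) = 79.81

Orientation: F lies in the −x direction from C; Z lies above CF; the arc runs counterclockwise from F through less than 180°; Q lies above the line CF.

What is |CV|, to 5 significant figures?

47.606

C is at the origin; C and F share the same y with |CF| = 52.2 and F on the −x side, so F = (-52.200, 0.0000). Tangency of A1 to CF means the radius ZF is perpendicular to CF, so Z = F + (0, 7.7) = (-52.200, 7.7000). Since ZV ⟂ VQ (tangency), |ZQ| = √(7.7² + 36.9²) = 37.695 regardless of where V sits on A1. So Q lies on both circle(C, 79.81) and circle(Z, 37.695); the above-CF intersection is Q = (-67.877, 41.980). V is the foot of the tangent from Q: V = (-45.999, 12.265).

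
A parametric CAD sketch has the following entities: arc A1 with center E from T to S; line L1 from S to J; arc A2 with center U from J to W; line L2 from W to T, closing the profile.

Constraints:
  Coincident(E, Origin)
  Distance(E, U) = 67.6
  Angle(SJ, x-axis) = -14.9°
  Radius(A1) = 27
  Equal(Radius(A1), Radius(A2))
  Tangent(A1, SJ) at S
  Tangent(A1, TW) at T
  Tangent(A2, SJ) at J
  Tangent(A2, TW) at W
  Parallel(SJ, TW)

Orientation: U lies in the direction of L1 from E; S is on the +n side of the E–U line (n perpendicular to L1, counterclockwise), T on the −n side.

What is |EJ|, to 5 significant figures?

72.793

The slot axis is L1's direction at -14.9°, so u = (cos -14.9°, sin -14.9°) = (0.96638, -0.25713) and n = (−sin -14.9°, cos -14.9°) = (0.25713, 0.96638). E is at the origin and U lies 67.6 along u from E, so U = 67.6·u = (65.327, -17.382). Tangency of A1 to both parallel lines with radius 27.0 puts S and T at E ± 27.0·n: S = (6.9426, 26.092), T = (-6.9426, -26.092). Equal radii place J and W the same way about U: J = U + 27.0·n = (72.270, 8.7100), W = U − 27.0·n = (58.384, -43.474). Then |EJ| = |J − E| = 72.793.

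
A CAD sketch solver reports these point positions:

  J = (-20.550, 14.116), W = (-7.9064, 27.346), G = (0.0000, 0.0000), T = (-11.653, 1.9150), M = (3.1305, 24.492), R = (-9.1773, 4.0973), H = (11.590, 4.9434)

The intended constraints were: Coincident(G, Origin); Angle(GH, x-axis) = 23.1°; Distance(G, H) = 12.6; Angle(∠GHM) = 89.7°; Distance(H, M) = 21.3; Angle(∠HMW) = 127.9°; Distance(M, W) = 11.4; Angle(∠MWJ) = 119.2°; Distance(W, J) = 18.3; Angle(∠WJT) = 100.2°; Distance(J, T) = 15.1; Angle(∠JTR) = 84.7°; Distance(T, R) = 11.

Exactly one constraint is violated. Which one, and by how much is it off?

Distance(T, R) = 11 — off by 7.70.

G = (0.00, 0.00) ✓; GH at 23.10° ✓; |GH| = 12.60 ✓; ∠GHM = 89.70° ✓; |HM| = 21.30 ✓; ∠HMW = 127.9° ✓; |MW| = 11.40 ✓; ∠MWJ = 119.2° ✓; |WJ| = 18.30 ✓; ∠WJT = 100.2° ✓; |JT| = 15.10 ✓; ∠JTR = 84.70° ✓; |TR| = 3.300 ✗.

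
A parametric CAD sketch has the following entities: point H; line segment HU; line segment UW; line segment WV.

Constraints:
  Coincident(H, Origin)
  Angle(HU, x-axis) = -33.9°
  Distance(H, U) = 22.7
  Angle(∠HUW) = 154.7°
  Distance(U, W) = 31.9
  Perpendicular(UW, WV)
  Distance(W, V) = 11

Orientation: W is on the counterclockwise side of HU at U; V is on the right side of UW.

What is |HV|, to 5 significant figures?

56.362

H is at the origin; HU runs at -33.9° with length 22.7, so U = 22.7·(cos -33.9°, sin -33.9°) = (18.841, -12.661). ∠HUW = 154.7°, so UW runs at -33.9° + (180° − 154.7°) = -8.6000° from the x-axis; with |UW| = 31.9, W = U + 31.9·(cos -8.6000°, sin -8.6000°) = (50.383, -17.431). UW ⟂ WV; with |WV| = 11.0 on the right of UW, V = W + 11.0·(-0.14954, -0.98876) = (48.738, -28.307). Then |HV| = |V − H| = 56.362.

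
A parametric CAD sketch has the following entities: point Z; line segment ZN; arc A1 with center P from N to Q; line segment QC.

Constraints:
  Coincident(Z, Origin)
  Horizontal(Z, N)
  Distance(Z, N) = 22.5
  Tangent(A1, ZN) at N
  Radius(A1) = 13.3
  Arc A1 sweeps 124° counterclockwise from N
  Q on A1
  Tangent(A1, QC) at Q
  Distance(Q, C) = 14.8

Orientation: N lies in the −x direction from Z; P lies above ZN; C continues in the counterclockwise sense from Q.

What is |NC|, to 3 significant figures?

33.1

Z is at the origin; ZN is horizontal with |ZN| = 22.5 and N on the −x side, so N = (-22.5, 0.00). A1 meets ZN tangentially, so PN is at right angles to ZN, so P = N + (0, 13.3) = (-22.5, 13.3). On A1, N sits at bearing -90° from P; a 124° counterclockwise sweep puts Q at bearing 34°, so Q = P + 13.3·(cos 34°, sin 34°) = (-11.5, 20.7). Since A1 is tangent to QC there, PQ ⟂ QC, so QC runs along (−sin 34°, cos 34°); with |QC| = 14.8, C = (-19.7, 33.0). Then |NC| = |C − N| = 33.1.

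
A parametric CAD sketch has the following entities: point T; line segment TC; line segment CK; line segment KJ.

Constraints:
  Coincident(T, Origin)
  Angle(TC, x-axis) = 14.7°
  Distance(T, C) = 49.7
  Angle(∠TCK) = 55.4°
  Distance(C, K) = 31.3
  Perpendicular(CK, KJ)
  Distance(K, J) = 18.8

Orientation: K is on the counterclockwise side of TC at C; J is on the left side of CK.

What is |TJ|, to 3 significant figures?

22.3

∠TCK = 55.4°, so CK runs at 14.7° + (180° − 55.4°) = 139° from the x-axis; with |CK| = 31.3, K = C + 31.3·(cos 139°, sin 139°) = (24.3, 33.0). CK ⟂ KJ; with |KJ| = 18.8 on the left of CK, J = K + 18.8·(-0.652, -0.758) = (12.1, 18.8). Then |TJ| = |J − T| = 22.3.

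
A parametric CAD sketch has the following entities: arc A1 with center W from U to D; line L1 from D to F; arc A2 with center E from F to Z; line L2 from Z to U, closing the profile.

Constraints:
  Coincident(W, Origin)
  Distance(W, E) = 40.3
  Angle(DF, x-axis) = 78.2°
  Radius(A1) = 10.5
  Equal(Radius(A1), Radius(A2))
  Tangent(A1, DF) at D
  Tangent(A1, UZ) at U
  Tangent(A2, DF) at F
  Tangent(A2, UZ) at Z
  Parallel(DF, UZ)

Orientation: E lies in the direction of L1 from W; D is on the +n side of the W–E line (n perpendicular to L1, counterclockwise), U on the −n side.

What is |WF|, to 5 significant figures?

41.645

The slot axis is L1's direction at 78.2°, so u = (cos 78.2°, sin 78.2°) = (0.20450, 0.97887) and n = (−sin 78.2°, cos 78.2°) = (-0.97887, 0.20450). W is at the origin and E lies 40.3 along u from W, so E = 40.3·u = (8.2412, 39.448). Tangency of A1 to both parallel lines with radius 10.5 puts D and U at W ± 10.5·n: D = (-10.278, 2.1472), U = (10.278, -2.1472). Equal radii place F and Z the same way about E: F = E + 10.5·n = (-2.0369, 41.596), Z = E − 10.5·n = (18.519, 37.301). Then |WF| = |F − W| = 41.645.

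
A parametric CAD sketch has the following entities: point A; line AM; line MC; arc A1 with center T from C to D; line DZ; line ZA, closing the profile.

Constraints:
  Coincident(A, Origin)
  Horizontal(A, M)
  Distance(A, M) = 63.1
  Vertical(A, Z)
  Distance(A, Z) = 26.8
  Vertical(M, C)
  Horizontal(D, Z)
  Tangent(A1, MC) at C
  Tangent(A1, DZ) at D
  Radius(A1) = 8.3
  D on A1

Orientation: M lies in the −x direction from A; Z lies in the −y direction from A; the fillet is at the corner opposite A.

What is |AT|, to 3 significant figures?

57.8

A is at the origin; AM is horizontal with |AM| = 63.1 and M on the −x side, so M = (-63.1, 0.00). A and Z share the same x with |AZ| = 26.8 and Z on the −y side, so Z = (0.00, -26.8). The virtual corner opposite A is at (-63.1, -26.8). Tangency of A1 to MC means the radius TC is perpendicular to MC and A1 meets DZ tangentially, so TD is at right angles to DZ, with radius 8.3, so the center T sits 8.3 in from both sides at T = (-54.8, -18.5). Then |AT| = |T − A| = 57.8.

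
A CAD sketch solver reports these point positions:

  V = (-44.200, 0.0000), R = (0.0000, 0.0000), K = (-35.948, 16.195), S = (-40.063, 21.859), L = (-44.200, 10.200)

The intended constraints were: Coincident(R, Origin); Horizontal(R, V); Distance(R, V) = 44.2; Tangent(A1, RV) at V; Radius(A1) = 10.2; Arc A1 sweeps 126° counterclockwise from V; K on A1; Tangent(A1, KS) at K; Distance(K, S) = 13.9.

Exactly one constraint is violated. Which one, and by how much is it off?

Distance(K, S) = 13.9 — off by 6.90.

R = (0.00, 0.00) ✓; R.y = 0.00, V.y = 0.00 ✓; |RV| = 44.20 ✓; ∠(LV, VR) = 90.00° ✓; |LV| = 10.20 ✓; bearing(L→K) − bearing(L→V) = 126.0° ✓; |LK| = 10.20 ✓; ∠(LK, KS) = 90.00° ✓; |KS| = 7.001 ✗.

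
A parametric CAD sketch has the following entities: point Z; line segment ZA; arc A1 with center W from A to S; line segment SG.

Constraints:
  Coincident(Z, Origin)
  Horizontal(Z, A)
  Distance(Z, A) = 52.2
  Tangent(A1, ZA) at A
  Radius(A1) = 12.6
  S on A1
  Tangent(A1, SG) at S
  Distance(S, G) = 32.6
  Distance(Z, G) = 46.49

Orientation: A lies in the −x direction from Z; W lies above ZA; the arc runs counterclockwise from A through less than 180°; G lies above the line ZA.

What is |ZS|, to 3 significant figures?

41.4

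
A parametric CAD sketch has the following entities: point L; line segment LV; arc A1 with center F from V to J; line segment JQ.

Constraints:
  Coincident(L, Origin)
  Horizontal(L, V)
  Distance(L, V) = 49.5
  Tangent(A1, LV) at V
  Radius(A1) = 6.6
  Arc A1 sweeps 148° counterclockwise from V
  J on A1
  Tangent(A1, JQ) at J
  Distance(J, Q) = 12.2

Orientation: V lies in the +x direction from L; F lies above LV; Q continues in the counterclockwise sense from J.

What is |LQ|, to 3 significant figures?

46.6

L is at the origin; LV is horizontal with |LV| = 49.5 and V on the +x side, so V = (49.5, 0.00). The tangent condition forces FV to be normal to LV, so F = V + (0, 6.6) = (49.5, 6.60). On A1, V sits at bearing -90° from F; a 148° counterclockwise sweep puts J at bearing 58°, so J = F + 6.6·(cos 58°, sin 58°) = (53.0, 12.2). The tangent condition forces FJ to be normal to JQ, so JQ runs along (−sin 58°, cos 58°); with |JQ| = 12.2, Q = (42.7, 18.7). Then |LQ| = |Q − L| = 46.6.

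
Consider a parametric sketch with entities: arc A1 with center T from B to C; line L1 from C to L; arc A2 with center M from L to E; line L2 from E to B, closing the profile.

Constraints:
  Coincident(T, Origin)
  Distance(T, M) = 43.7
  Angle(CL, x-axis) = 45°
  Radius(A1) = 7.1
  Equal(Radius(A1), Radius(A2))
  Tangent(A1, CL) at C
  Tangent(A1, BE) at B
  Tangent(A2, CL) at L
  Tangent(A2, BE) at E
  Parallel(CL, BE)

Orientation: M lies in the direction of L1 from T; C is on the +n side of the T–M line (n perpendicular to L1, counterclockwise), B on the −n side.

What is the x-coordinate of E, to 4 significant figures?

35.92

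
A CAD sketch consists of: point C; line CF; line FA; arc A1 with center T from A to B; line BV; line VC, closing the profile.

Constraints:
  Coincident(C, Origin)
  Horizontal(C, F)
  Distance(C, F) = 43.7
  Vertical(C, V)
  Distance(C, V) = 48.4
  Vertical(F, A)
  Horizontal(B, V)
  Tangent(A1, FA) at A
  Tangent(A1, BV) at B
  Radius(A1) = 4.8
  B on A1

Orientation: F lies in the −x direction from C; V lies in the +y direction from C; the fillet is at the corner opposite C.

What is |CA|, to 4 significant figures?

61.73

C is at the origin; CF is horizontal with |CF| = 43.7 and F on the −x side, so F = (-43.70, 0.000). C and V share the same x with |CV| = 48.4 and V on the +y side, so V = (0.000, 48.40). The virtual corner opposite C is at (-43.70, 48.40). Tangency of A1 to FA means the radius TA is perpendicular to FA and tangency of A1 to BV means the radius TB is perpendicular to BV, with radius 4.8, so the center T sits 4.8 in from both sides at T = (-38.90, 43.60). That places the tangent points at A = (-43.70, 43.60) on FA and B = (-38.90, 48.40) on BV. Then |CA| = |A − C| = 61.73.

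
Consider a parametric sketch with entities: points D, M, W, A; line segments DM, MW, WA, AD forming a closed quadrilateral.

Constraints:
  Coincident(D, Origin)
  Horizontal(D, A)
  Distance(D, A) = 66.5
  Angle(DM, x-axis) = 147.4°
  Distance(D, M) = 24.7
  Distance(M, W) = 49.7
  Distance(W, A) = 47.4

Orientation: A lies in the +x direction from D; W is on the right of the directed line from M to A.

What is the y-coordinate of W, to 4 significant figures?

-13.48

D is at the origin; D and A share the same y with |DA| = 66.5 and A in +x, so A = (66.5, 0). DM runs at 147.4° with |DM| = 24.7, so M = (-20.81, 13.31). W is determined by |MW| = 49.7 and |WA| = 47.4 together: it lies at the intersection of circle(M, 49.7) and circle(A, 47.4). With |MA| = 88.32, the foot of the radical line on MA is 45.42 from M and the perpendicular offset is √(49.7² − 45.42²) = 20.17. Taking the right-of-MA solution: W = (21.06, -13.48).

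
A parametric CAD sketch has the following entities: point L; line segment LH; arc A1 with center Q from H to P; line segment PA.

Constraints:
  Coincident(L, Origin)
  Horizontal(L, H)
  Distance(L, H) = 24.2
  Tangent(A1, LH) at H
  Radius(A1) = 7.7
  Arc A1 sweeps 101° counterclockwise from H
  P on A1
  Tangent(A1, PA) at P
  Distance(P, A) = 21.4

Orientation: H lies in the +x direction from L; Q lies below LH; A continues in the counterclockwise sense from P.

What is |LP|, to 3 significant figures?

19.0

L is at the origin; LH is horizontal with |LH| = 24.2 and H on the +x side, so H = (24.2, 0.00). Since A1 is tangent to LH there, QH ⟂ LH, so Q = H + (0, -7.7) = (24.2, -7.70). On A1, H sits at bearing 90° from Q; a 101° counterclockwise sweep puts P at bearing 191°, so P = Q + 7.7·(cos 191°, sin 191°) = (16.6, -9.17). Then |LP| = |P − L| = 19.0.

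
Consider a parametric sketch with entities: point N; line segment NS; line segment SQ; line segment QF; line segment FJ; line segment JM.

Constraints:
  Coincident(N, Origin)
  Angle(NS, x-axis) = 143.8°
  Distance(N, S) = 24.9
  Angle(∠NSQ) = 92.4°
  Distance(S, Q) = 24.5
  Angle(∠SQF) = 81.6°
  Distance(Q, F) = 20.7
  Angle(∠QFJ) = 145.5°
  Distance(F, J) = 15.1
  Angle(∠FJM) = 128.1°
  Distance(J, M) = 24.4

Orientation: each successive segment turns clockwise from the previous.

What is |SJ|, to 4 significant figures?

33.47

N is at the origin; NS runs at 143.8° with length 24.9, so S = (-20.09, 14.71). ∠NSQ = 92.4° gives SQ at 56.20° from the x-axis; with |SQ| = 24.5, Q = (-6.464, 35.07). ∠SQF = 81.6° gives QF at -42.20° from the x-axis; with |QF| = 20.7, F = (8.871, 21.16). ∠QFJ = 145.5° gives FJ at -76.70° from the x-axis; with |FJ| = 15.1, J = (12.34, 6.466). Then |SJ| = |J − S| = 33.47.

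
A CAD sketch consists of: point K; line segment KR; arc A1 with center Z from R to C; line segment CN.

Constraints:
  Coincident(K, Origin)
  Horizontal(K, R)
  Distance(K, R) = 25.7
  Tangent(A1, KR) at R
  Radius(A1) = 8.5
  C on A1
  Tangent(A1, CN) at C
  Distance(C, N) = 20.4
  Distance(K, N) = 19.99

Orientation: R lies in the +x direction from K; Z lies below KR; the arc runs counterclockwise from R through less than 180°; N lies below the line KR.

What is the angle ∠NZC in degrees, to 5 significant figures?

67.380°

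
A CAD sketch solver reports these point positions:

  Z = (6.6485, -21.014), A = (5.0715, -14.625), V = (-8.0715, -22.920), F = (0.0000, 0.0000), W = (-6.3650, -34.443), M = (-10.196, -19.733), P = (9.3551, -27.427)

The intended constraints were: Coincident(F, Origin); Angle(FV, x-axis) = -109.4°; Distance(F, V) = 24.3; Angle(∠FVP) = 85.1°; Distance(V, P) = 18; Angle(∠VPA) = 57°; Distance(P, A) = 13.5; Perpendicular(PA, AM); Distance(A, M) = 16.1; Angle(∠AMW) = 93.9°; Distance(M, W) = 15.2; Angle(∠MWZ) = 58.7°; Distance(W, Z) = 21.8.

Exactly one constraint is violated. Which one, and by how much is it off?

Distance(W, Z) = 21.8 — off by 3.10.

F = (0.00, 0.00) ✓; FV at -109.4° ✓; |FV| = 24.30 ✓; ∠FVP = 85.10° ✓; |VP| = 18.00 ✓; ∠VPA = 57.00° ✓; |PA| = 13.50 ✓; ∠(PA, AM) = 90.00° ✓; |AM| = 16.10 ✓; ∠AMW = 93.90° ✓; |MW| = 15.20 ✓; ∠MWZ = 58.70° ✓; |WZ| = 18.70 ✗.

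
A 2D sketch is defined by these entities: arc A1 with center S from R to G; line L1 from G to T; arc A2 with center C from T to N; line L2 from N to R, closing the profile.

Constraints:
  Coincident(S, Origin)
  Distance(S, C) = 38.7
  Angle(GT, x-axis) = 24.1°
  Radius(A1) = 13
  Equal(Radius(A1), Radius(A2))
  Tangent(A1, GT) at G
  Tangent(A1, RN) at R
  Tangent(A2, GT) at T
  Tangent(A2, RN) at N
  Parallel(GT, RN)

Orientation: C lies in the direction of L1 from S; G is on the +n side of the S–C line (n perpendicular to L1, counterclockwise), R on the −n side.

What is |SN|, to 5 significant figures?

40.825

Tangency of A1 to both parallel lines with radius 13.0 puts G and R at S ± 13.0·n: G = (-5.3083, 11.867), R = (5.3083, -11.867). Equal radii place T and N the same way about C: T = C + 13.0·n = (30.018, 27.669), N = C − 13.0·n = (40.635, 3.9355). Then |SN| = |N − S| = 40.825.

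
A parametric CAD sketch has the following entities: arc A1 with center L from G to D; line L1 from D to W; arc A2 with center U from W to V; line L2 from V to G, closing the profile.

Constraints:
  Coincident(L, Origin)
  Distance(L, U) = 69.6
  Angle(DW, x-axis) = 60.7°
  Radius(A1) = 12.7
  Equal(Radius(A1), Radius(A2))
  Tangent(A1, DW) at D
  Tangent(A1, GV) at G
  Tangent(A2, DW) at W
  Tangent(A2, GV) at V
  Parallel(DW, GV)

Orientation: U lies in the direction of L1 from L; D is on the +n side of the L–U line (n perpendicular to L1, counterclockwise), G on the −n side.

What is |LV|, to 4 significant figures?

70.75

The slot axis is L1's direction at 60.7°, so u = (cos 60.7°, sin 60.7°) = (0.4894, 0.8721) and n = (−sin 60.7°, cos 60.7°) = (-0.8721, 0.4894). L is at the origin and U lies 69.6 along u from L, so U = 69.6·u = (34.06, 60.70). Tangency of A1 to both parallel lines with radius 12.7 puts D and G at L ± 12.7·n: D = (-11.08, 6.215), G = (11.08, -6.215). Equal radii place W and V the same way about U: W = U + 12.7·n = (22.99, 66.91), V = U − 12.7·n = (45.14, 54.48). Then |LV| = |V − L| = 70.75.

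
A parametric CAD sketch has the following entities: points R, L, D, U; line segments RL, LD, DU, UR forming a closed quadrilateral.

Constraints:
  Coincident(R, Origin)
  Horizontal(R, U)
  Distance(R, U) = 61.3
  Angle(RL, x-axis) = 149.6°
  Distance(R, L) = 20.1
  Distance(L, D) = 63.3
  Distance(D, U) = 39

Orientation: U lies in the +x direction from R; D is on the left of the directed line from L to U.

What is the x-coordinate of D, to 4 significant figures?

41.47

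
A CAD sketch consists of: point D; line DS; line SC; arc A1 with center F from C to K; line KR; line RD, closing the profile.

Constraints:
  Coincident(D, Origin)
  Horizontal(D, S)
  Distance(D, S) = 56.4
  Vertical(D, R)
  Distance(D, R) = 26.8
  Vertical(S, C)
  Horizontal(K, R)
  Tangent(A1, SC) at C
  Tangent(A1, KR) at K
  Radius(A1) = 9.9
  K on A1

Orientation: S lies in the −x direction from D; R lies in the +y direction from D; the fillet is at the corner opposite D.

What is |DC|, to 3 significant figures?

58.9

D is at the origin; DS is horizontal with |DS| = 56.4 and S on the −x side, so S = (-56.4, 0.00). D and R share the same x with |DR| = 26.8 and R on the +y side, so R = (0.00, 26.8). The virtual corner opposite D is at (-56.4, 26.8). Since A1 is tangent to SC there, FC ⟂ SC and A1 meets KR tangentially, so FK is at right angles to KR, with radius 9.9, so the center F sits 9.9 in from both sides at F = (-46.5, 16.9). That places the tangent points at C = (-56.4, 16.9) on SC and K = (-46.5, 26.8) on KR. Then |DC| = |C − D| = 58.9.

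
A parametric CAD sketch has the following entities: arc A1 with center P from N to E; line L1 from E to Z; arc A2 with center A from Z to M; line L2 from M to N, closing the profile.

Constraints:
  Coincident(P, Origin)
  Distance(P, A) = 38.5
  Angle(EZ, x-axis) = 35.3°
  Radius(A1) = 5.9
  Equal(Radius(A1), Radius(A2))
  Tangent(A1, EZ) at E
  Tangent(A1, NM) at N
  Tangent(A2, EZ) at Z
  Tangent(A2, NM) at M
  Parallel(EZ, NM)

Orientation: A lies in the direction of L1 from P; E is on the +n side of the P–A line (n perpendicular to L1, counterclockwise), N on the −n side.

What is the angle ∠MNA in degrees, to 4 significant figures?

8.713°

The slot axis is L1's direction at 35.3°, so u = (cos 35.3°, sin 35.3°) = (0.8161, 0.5779) and n = (−sin 35.3°, cos 35.3°) = (-0.5779, 0.8161). P is at the origin and A lies 38.5 along u from P, so A = 38.5·u = (31.42, 22.25). Tangency of A1 to both parallel lines with radius 5.9 puts E and N at P ± 5.9·n: E = (-3.409, 4.815), N = (3.409, -4.815). Equal radii place Z and M the same way about A: Z = A + 5.9·n = (28.01, 27.06), M = A − 5.9·n = (34.83, 17.43). Then cos ∠MNA = NM·NA / (|NM||NA|), giving 8.713°.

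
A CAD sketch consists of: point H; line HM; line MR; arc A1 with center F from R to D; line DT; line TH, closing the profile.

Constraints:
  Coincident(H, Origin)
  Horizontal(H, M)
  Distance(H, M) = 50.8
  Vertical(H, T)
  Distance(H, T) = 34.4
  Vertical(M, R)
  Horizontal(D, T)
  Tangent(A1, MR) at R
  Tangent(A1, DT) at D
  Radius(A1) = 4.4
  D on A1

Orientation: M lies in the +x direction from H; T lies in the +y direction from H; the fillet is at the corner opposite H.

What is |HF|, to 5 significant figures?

55.254

H and T share the same x with |HT| = 34.4 and T on the +y side, so T = (0.0000, 34.400). The virtual corner opposite H is at (50.800, 34.400). A1 meets MR tangentially, so FR is at right angles to MR and tangency of A1 to DT means the radius FD is perpendicular to DT, with radius 4.4, so the center F sits 4.4 in from both sides at F = (46.400, 30.000). Then |HF| = |F − H| = 55.254.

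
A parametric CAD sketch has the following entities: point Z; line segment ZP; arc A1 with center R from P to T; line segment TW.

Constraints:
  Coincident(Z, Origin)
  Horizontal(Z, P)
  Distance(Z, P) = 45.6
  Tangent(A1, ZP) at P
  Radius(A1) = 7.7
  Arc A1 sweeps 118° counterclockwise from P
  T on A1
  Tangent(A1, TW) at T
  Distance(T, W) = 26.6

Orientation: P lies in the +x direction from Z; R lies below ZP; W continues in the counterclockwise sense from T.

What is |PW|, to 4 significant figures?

35.26

Z is at the origin; ZP is horizontal with |ZP| = 45.6 and P on the +x side, so P = (45.60, 0.000). A1 meets ZP tangentially, so RP is at right angles to ZP, so R = P + (0, -7.7) = (45.60, -7.700). On A1, P sits at bearing 90° from R; a 118° counterclockwise sweep puts T at bearing 208°, so T = R + 7.7·(cos 208°, sin 208°) = (38.80, -11.31). Since A1 is tangent to TW there, RT ⟂ TW, so TW runs along (−sin 208°, cos 208°); with |TW| = 26.6, W = (51.29, -34.80). Then |PW| = |W − P| = 35.26.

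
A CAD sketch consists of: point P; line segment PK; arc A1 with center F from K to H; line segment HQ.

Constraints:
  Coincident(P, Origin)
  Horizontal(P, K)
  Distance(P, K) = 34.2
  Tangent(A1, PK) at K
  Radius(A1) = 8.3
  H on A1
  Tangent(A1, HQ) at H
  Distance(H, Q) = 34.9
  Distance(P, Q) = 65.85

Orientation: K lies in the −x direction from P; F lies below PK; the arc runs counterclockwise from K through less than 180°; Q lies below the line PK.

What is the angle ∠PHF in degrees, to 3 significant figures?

26.4°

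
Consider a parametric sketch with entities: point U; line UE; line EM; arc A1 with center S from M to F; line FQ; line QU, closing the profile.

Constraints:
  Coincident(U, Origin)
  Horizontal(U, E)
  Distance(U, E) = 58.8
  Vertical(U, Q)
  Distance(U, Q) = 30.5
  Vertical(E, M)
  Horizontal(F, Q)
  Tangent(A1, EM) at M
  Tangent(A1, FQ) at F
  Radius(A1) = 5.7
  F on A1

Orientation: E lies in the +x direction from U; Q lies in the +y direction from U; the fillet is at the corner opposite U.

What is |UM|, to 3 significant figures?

63.8

U is at the origin; U and E share the same y with |UE| = 58.8 and E on the +x side, so E = (58.8, 0.00). U and Q share the same x with |UQ| = 30.5 and Q on the +y side, so Q = (0.00, 30.5). The virtual corner opposite U is at (58.8, 30.5). The tangent condition forces SM to be normal to EM and tangency of A1 to FQ means the radius SF is perpendicular to FQ, with radius 5.7, so the center S sits 5.7 in from both sides at S = (53.1, 24.8). That places the tangent points at M = (58.8, 24.8) on EM and F = (53.1, 30.5) on FQ. Then |UM| = |M − U| = 63.8.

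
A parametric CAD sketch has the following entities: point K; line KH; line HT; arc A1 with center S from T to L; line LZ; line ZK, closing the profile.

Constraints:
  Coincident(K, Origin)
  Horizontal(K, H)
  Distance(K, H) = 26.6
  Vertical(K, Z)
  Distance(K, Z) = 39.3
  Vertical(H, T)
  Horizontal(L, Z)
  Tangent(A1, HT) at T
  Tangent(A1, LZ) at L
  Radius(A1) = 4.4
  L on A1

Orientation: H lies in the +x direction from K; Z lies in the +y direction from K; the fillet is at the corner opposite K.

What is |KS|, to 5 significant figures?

41.362

K is at the origin; K and H share the same y with |KH| = 26.6 and H on the +x side, so H = (26.600, 0.0000). K and Z share the same x with |KZ| = 39.3 and Z on the +y side, so Z = (0.0000, 39.300). The virtual corner opposite K is at (26.600, 39.300). A1 meets HT tangentially, so ST is at right angles to HT and since A1 is tangent to LZ there, SL ⟂ LZ, with radius 4.4, so the center S sits 4.4 in from both sides at S = (22.200, 34.900). Then |KS| = |S − K| = 41.362.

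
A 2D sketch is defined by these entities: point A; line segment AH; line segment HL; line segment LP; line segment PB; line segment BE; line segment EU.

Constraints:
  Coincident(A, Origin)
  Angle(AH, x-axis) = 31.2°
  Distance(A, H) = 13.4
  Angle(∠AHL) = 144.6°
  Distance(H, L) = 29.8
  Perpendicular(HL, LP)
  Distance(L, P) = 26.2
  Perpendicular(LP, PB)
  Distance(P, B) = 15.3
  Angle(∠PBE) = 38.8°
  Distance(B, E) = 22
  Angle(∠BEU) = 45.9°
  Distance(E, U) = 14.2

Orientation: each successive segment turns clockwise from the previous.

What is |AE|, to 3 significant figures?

42.8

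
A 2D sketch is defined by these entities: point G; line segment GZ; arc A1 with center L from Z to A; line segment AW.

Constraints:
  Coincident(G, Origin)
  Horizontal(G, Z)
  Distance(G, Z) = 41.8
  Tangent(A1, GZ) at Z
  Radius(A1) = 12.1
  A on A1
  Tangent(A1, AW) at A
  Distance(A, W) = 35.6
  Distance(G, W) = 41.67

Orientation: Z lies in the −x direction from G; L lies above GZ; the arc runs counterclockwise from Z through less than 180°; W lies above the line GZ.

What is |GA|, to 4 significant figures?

31.67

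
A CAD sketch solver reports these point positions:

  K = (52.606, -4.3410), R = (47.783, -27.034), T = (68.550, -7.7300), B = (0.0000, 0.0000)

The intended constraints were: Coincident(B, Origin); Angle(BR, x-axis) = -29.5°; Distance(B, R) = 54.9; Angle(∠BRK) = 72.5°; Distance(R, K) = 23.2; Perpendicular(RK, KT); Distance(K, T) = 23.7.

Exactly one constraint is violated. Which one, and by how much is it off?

Distance(K, T) = 23.7 — off by 7.40.

B = (0.00, 0.00) ✓; BR at -29.50° ✓; |BR| = 54.90 ✓; ∠BRK = 72.50° ✓; |RK| = 23.20 ✓; ∠(RK, KT) = 90.00° ✓; |KT| = 16.30 ✗.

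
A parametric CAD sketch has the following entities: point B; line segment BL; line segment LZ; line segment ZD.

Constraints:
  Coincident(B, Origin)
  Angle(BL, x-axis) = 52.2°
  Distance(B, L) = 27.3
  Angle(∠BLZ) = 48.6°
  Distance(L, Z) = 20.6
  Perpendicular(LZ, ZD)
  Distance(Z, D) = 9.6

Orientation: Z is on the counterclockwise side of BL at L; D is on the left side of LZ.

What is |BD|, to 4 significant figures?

11.17

∠BLZ = 48.6°, so LZ runs at 52.2° + (180° − 48.6°) = 183.6° from the x-axis; with |LZ| = 20.6, Z = L + 20.6·(cos 183.6°, sin 183.6°) = (-3.827, 20.28). LZ is perpendicular to ZD; with |ZD| = 9.6 on the left of LZ, D = Z + 9.6·(0.06279, -0.9980) = (-3.224, 10.70). Then |BD| = |D − B| = 11.17.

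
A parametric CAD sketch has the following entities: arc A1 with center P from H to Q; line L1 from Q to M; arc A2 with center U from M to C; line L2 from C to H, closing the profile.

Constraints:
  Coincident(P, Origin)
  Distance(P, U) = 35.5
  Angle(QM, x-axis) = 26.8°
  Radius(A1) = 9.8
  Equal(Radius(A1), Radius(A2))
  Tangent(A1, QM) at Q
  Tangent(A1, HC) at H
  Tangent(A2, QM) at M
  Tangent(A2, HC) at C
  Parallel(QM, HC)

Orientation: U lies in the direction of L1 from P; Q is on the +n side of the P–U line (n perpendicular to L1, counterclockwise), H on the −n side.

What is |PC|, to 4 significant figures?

36.83

The slot axis is L1's direction at 26.8°, so u = (cos 26.8°, sin 26.8°) = (0.8926, 0.4509) and n = (−sin 26.8°, cos 26.8°) = (-0.4509, 0.8926). P is at the origin and U lies 35.5 along u from P, so U = 35.5·u = (31.69, 16.01). Tangency of A1 to both parallel lines with radius 9.8 puts Q and H at P ± 9.8·n: Q = (-4.419, 8.747), H = (4.419, -8.747). Equal radii place M and C the same way about U: M = U + 9.8·n = (27.27, 24.75), C = U − 9.8·n = (36.11, 7.259). Then |PC| = |C − P| = 36.83.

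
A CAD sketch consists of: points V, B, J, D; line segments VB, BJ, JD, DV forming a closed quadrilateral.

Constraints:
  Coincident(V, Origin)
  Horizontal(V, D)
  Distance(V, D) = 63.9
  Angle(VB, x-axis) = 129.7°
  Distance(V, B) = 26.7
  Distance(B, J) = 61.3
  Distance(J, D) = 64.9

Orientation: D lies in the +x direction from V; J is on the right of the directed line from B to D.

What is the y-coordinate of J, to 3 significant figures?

-34.9

V is at the origin; V and D share the same y with |VD| = 63.9 and D in +x, so D = (63.9, 0). VB runs at 129.7° with |VB| = 26.7, so B = (-17.1, 20.5). J is determined by |BJ| = 61.3 and |JD| = 64.9 together: it lies at the intersection of circle(B, 61.3) and circle(D, 64.9). With |BD| = 83.5, the foot of the radical line on BD is 39.0 from B and the perpendicular offset is √(61.3² − 39.0²) = 47.3. Taking the right-of-BD solution: J = (9.16, -34.9).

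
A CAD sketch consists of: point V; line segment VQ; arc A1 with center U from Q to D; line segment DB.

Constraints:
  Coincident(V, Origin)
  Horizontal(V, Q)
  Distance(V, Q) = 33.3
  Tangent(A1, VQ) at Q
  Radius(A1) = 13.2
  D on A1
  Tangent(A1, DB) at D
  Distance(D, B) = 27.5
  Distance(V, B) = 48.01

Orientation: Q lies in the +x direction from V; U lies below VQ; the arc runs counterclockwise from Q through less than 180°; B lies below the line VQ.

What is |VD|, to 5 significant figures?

24.953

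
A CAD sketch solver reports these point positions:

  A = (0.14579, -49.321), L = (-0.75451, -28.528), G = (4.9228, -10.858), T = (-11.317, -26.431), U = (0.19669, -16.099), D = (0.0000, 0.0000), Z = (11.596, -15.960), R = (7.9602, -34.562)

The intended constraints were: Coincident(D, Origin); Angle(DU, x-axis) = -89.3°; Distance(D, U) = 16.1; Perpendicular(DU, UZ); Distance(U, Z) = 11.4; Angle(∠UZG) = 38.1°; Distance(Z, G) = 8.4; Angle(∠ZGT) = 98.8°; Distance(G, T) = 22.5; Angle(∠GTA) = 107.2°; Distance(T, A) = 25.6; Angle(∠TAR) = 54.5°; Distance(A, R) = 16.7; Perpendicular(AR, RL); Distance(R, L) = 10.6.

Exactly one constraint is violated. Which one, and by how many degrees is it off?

Perpendicular(AR, RL) — off by 6.80°.

D = (0.00, 0.00) ✓; DU at -89.30° ✓; |DU| = 16.10 ✓; ∠(DU, UZ) = 90.00° ✓; |UZ| = 11.40 ✓; ∠UZG = 38.10° ✓; |ZG| = 8.400 ✓; ∠ZGT = 98.80° ✓; |GT| = 22.50 ✓; ∠GTA = 107.2° ✓; |TA| = 25.60 ✓; ∠TAR = 54.50° ✓; |AR| = 16.70 ✓; ∠(AR, RL) = 83.20° ✗; |RL| = 10.60 ✓.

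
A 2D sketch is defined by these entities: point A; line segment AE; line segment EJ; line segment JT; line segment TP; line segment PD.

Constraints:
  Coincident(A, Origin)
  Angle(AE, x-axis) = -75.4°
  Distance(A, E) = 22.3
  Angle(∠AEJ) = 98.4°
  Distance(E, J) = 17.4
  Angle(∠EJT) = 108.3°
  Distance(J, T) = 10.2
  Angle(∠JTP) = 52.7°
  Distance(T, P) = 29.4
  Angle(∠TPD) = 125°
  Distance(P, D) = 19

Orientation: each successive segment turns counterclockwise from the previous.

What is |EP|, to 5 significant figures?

7.1964

A is at the origin; AE runs at -75.4° with length 22.3, so E = (5.6211, -21.580). ∠AEJ = 98.4° gives EJ at 6.2000° from the x-axis; with |EJ| = 17.4, J = (22.919, -19.701). ∠EJT = 108.3° gives JT at 77.900° from the x-axis; with |JT| = 10.2, T = (25.057, -9.7273). ∠JTP = 52.7° gives TP at -154.80° from the x-axis; with |TP| = 29.4, P = (-1.5444, -22.245). Then |EP| = |P − E| = 7.1964.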